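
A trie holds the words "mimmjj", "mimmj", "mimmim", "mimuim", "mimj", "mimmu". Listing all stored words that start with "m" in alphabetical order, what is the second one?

Words with prefix "m", in lexicographic order: "mimj", "mimmim", "mimmj", "mimmjj", "mimmu", "mimuim"
Position 2: mimmim

mimmim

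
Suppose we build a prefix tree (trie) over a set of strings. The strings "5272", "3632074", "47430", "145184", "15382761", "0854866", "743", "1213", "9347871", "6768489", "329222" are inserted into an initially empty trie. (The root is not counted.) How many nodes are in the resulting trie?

Count nodes per top-level branch (shared prefixes stored once):
  '0'-branch (0854866): 7 nodes
  '1'-branch (1213, 145184, 15382761): 16 nodes
  '3'-branch (329222, 3632074): 12 nodes
  '4'-branch (47430): 5 nodes
  '5'-branch (5272): 4 nodes
  '6'-branch (6768489): 7 nodes
  '7'-branch (743): 3 nodes
  '9'-branch (9347871): 7 nodes
Sum: 61

61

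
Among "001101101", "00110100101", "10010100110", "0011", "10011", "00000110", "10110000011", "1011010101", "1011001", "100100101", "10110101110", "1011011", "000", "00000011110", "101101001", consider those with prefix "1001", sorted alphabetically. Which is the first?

100100101

Words with prefix "1001", in lexicographic order: "100100101", "10010100110", "10011"
Position 1: 100100101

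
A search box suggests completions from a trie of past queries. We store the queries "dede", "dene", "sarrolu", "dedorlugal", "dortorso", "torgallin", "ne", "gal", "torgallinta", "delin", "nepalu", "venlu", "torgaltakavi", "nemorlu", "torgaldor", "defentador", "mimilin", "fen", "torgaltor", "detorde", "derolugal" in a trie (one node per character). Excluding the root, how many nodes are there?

For each word, the new-node count is its length minus the longest prefix already in the trie:
  "dede" → 4 new (d, e, d, e)
  "dene" → prefix "de" already present; 2 new (n, e)
  "sarrolu" → 7 new (s, a, r, r, o, l, u)
  "dedorlugal" → prefix "ded" already present; 7 new (o, r, l, u, g, a, l)
  "dortorso" → prefix "d" already present; 7 new (o, r, t, o, r, s, o)
  "torgallin" → 9 new (t, o, r, g, a, l, l, i, n)
  "ne" → 2 new (n, e)
  "gal" → 3 new (g, a, l)
  "torgallinta" → prefix "torgallin" already present; 2 new (t, a)
  "delin" → prefix "de" already present; 3 new (l, i, n)
  "nepalu" → prefix "ne" already present; 4 new (p, a, l, u)
  "venlu" → 5 new (v, e, n, l, u)
  "torgaltakavi" → prefix "torgal" already present; 6 new (t, a, k, a, v, i)
  "nemorlu" → prefix "ne" already present; 5 new (m, o, r, l, u)
  "torgaldor" → prefix "torgal" already present; 3 new (d, o, r)
  "defentador" → prefix "de" already present; 8 new (f, e, n, t, a, d, o, r)
  "mimilin" → 7 new (m, i, m, i, l, i, n)
  "fen" → 3 new (f, e, n)
  "torgaltor" → prefix "torgalt" already present; 2 new (o, r)
  "detorde" → prefix "de" already present; 5 new (t, o, r, d, e)
  "derolugal" → prefix "de" already present; 7 new (r, o, l, u, g, a, l)
Total nodes = 4 + 2 + 7 + 7 + 7 + 9 + 2 + 3 + 2 + 3 + 4 + 5 + 6 + 5 + 3 + 8 + 7 + 3 + 2 + 5 + 7 = 101

101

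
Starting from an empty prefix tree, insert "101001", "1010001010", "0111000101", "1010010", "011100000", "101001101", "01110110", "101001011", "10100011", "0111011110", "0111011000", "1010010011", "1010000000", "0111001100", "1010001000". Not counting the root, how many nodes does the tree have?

51

Count nodes per top-level branch (shared prefixes stored once):
  '0'-branch (011100000, 0111000101, 0111001100, 01110110, 0111011000, 0111011110): 24 nodes
  '1'-branch (1010000000, 1010001000, 1010001010, 10100011, 101001, 1010010, 1010010011, 101001011, 101001101): 27 nodes
Sum: 51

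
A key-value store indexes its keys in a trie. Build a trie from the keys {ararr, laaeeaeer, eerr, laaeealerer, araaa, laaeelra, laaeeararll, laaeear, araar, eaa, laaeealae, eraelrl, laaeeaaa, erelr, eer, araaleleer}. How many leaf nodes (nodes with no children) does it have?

Leaves are exactly the stored words that no other stored word extends.
Those words: "araaa", "araaleleer", "araar", "ararr", "eaa", "eerr", "eraelrl", "erelr", "laaeeaaa", "laaeeaeer", "laaeealae", "laaeealerer", "laaeeararll", "laaeelra"
Leaf count: 14

14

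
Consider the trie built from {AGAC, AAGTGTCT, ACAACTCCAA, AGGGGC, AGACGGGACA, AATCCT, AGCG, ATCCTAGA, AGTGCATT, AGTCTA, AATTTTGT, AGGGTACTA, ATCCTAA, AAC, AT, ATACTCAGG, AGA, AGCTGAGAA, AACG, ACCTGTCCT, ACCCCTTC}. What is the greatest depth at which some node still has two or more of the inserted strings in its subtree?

6

Equivalently: take the maximum, over all pairs, of their longest common prefix length.
e.g. "ATCCTAA" and "ATCCTAGA" share the prefix "ATCCTA" of length 6; no pair shares a longer one.
Longest shared-prefix length: 6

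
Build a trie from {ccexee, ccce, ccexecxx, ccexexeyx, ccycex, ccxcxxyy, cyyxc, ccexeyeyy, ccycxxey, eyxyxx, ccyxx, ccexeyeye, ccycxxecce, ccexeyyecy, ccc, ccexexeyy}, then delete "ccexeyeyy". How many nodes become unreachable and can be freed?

1

After clearing the end-marker at "ccexeyeyy", prune upward until reaching a node still needed by another word.
The suffix "y" (1 node) is used only by "ccexeyeyy"; the node for "ccexeyey" still has the child "e", so pruning stops there.
Nodes removed: 1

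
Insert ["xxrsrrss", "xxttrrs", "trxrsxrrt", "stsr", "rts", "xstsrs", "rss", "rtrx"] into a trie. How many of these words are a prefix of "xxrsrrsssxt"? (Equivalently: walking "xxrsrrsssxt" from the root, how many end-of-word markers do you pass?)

1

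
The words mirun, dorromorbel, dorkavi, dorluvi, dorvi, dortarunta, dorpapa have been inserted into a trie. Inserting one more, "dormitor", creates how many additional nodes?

Walking "dormitor" from the root, the first 3 characters ("dor") follow existing edges; "m" is the first miss.
So 8 − 3 = 5 new nodes.

5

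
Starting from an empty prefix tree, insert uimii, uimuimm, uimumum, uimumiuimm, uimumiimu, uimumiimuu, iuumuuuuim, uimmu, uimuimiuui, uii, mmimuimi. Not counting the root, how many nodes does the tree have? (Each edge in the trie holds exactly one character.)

46

Trace insertions, counting only characters that open a new branch:
  "uimii" → 5 new (u, i, m, i, i)
  "uimuimm" → prefix "uim" already present; 4 new (u, i, m, m)
  "uimumum" → prefix "uimu" already present; 3 new (m, u, m)
  "uimumiuimm" → prefix "uimum" already present; 5 new (i, u, i, m, m)
  "uimumiimu" → prefix "uimumi" already present; 3 new (i, m, u)
  "uimumiimuu" → prefix "uimumiimu" already present; 1 new (u)
  "iuumuuuuim" → 10 new (i, u, u, m, u, u, u, u, i, m)
  "uimmu" → prefix "uim" already present; 2 new (m, u)
  "uimuimiuui" → prefix "uimuim" already present; 4 new (i, u, u, i)
  "uii" → prefix "ui" already present; 1 new (i)
  "mmimuimi" → 8 new (m, m, i, m, u, i, m, i)
Total nodes = 5 + 4 + 3 + 5 + 3 + 1 + 10 + 2 + 4 + 1 + 8 = 46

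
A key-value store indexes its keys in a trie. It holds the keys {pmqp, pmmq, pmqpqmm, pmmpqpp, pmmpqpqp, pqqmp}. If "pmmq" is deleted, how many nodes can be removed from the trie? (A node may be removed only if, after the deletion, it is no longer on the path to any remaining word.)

1

A node on "pmmq"'s path can go only if nothing else ends at it or branches off below it.
The suffix "q" (1 node) is used only by "pmmq"; the node for "pmm" still has the child "p", so pruning stops there.
Nodes removed: 1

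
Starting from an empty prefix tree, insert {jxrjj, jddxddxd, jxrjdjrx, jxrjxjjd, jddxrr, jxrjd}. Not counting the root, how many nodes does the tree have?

22

Trace insertions, counting only characters that open a new branch:
  "jxrjj" → 5 new (j, x, r, j, j)
  "jddxddxd" → prefix "j" already present; 7 new (d, d, x, d, d, x, d)
  "jxrjdjrx" → prefix "jxrj" already present; 4 new (d, j, r, x)
  "jxrjxjjd" → prefix "jxrj" already present; 4 new (x, j, j, d)
  "jddxrr" → prefix "jddx" already present; 2 new (r, r)
  "jxrjd" → prefix "jxrjd" already present; 0 new (none)
Total nodes = 5 + 7 + 4 + 4 + 2 + 0 = 22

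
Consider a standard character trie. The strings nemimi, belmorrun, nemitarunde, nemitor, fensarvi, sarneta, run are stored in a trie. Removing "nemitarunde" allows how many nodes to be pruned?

Walk "nemitarunde" from the leaf back toward the root, removing each node that no remaining word uses.
The suffix "arunde" (6 nodes) is used only by "nemitarunde"; the node for "nemit" still has the child "o", so pruning stops there.
Nodes removed: 6

6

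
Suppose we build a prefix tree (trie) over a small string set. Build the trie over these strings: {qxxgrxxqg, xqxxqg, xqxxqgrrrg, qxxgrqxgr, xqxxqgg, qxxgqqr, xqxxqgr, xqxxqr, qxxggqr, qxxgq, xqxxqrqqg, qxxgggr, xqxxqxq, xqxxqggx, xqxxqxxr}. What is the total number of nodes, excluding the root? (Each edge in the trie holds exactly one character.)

41

Count nodes per top-level branch (shared prefixes stored once):
  'q'-branch (qxxgggr, qxxggqr, qxxgq, qxxgqqr, qxxgrqxgr, qxxgrxxqg): 21 nodes
  'x'-branch (xqxxqg, xqxxqgg, xqxxqggx, xqxxqgr, xqxxqgrrrg, xqxxqr, xqxxqrqqg, xqxxqxq, xqxxqxxr): 20 nodes
Sum: 41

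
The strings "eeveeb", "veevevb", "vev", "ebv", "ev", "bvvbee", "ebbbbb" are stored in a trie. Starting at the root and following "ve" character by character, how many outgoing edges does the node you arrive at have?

Walk "ve" from the root, arriving at one node.
Characters that immediately follow "ve" among the stored strings: {e, v}.
That node has 2 child edges.

2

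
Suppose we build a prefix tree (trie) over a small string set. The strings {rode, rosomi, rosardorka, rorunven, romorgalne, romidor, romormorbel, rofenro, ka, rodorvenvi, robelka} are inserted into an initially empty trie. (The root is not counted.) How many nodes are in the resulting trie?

Trace insertions, counting only characters that open a new branch:
  "rode" → 4 new (r, o, d, e)
  "rosomi" → prefix "ro" already present; 4 new (s, o, m, i)
  "rosardorka" → prefix "ros" already present; 7 new (a, r, d, o, r, k, a)
  "rorunven" → prefix "ro" already present; 6 new (r, u, n, v, e, n)
  "romorgalne" → prefix "ro" already present; 8 new (m, o, r, g, a, l, n, e)
  "romidor" → prefix "rom" already present; 4 new (i, d, o, r)
  "romormorbel" → prefix "romor" already present; 6 new (m, o, r, b, e, l)
  "rofenro" → prefix "ro" already present; 5 new (f, e, n, r, o)
  "ka" → 2 new (k, a)
  "rodorvenvi" → prefix "rod" already present; 7 new (o, r, v, e, n, v, i)
  "robelka" → prefix "ro" already present; 5 new (b, e, l, k, a)
Total nodes = 4 + 4 + 7 + 6 + 8 + 4 + 6 + 5 + 2 + 7 + 5 = 58

58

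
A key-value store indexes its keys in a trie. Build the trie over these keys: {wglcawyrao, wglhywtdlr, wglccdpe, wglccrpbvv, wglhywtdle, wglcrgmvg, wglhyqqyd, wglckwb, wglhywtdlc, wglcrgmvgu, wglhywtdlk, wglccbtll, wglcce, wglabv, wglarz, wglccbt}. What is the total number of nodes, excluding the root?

52

Count nodes per top-level branch (shared prefixes stored once):
  'w'-branch (wglabv, wglarz, wglcawyrao, wglccbt, wglccbtll, wglccdpe, wglcce, wglccrpbvv, wglckwb, wglcrgmvg, wglcrgmvgu, wglhyqqyd, wglhywtdlc, wglhywtdle, wglhywtdlk, wglhywtdlr): 52 nodes
Sum: 52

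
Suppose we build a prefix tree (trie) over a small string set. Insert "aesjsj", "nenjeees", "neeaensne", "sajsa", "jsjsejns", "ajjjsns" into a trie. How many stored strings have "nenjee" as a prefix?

Traverse to the node for "nenjee", then collect every word in that subtree.
Words under "nenjee": nenjeees
Count: 1

1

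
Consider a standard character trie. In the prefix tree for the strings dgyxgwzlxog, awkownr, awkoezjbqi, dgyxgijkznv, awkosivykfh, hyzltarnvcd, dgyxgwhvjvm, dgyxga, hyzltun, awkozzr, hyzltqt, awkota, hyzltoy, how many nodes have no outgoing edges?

13

A leaf is a node with no children — equivalently, the end of a word that is not a proper prefix of any other stored word.
Those words: "awkoezjbqi", "awkosivykfh", "awkota", "awkownr", "awkozzr", "dgyxga", "dgyxgijkznv", "dgyxgwhvjvm", "dgyxgwzlxog", "hyzltarnvcd", "hyzltoy", "hyzltqt", "hyzltun"
Leaf count: 13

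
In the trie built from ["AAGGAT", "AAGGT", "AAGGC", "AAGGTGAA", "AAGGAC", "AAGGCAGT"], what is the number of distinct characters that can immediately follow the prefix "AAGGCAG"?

Walk "AAGGCAG" from the root, arriving at one node.
Distinct next characters after "AAGGCAG": T.
That node has 1 child edge.

1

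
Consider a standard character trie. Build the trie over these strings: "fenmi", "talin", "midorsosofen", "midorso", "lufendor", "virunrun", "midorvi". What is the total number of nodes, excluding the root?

40

Trace insertions, counting only characters that open a new branch:
  "fenmi" → 5 new (f, e, n, m, i)
  "talin" → 5 new (t, a, l, i, n)
  "midorsosofen" → 12 new (m, i, d, o, r, s, o, s, o, f, e, n)
  "midorso" → prefix "midorso" already present; 0 new (none)
  "lufendor" → 8 new (l, u, f, e, n, d, o, r)
  "virunrun" → 8 new (v, i, r, u, n, r, u, n)
  "midorvi" → prefix "midor" already present; 2 new (v, i)
Total nodes = 5 + 5 + 12 + 0 + 8 + 8 + 2 = 40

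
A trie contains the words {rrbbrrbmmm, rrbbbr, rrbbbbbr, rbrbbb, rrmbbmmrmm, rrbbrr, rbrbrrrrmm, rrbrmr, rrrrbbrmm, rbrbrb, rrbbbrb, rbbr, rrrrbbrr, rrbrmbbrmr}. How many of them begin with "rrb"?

Walk to "rrb"; the words in its subtree are exactly those with that prefix.
Matches: "rrbbbbbr", "rrbbbr", "rrbbbrb", "rrbbrr", "rrbbrrbmmm", "rrbrmbbrmr", "rrbrmr"
Count: 7

7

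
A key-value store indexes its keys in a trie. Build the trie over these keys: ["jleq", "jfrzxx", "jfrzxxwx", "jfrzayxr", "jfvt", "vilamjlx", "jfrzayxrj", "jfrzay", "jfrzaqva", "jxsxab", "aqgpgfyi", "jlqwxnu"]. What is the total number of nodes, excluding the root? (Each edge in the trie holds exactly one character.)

47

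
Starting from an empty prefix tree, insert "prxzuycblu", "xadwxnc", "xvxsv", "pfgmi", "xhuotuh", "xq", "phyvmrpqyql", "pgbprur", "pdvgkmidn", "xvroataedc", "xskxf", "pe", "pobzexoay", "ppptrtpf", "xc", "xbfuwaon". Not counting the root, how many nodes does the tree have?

92

For each word, the new-node count is its length minus the longest prefix already in the trie:
  "prxzuycblu" → 10 new (p, r, x, z, u, y, c, b, l, u)
  "xadwxnc" → 7 new (x, a, d, w, x, n, c)
  "xvxsv" → prefix "x" already present; 4 new (v, x, s, v)
  "pfgmi" → prefix "p" already present; 4 new (f, g, m, i)
  "xhuotuh" → prefix "x" already present; 6 new (h, u, o, t, u, h)
  "xq" → prefix "x" already present; 1 new (q)
  "phyvmrpqyql" → prefix "p" already present; 10 new (h, y, v, m, r, p, q, y, q, l)
  "pgbprur" → prefix "p" already present; 6 new (g, b, p, r, u, r)
  "pdvgkmidn" → prefix "p" already present; 8 new (d, v, g, k, m, i, d, n)
  "xvroataedc" → prefix "xv" already present; 8 new (r, o, a, t, a, e, d, c)
  "xskxf" → prefix "x" already present; 4 new (s, k, x, f)
  "pe" → prefix "p" already present; 1 new (e)
  "pobzexoay" → prefix "p" already present; 8 new (o, b, z, e, x, o, a, y)
  "ppptrtpf" → prefix "p" already present; 7 new (p, p, t, r, t, p, f)
  "xc" → prefix "x" already present; 1 new (c)
  "xbfuwaon" → prefix "x" already present; 7 new (b, f, u, w, a, o, n)
Total nodes = 10 + 7 + 4 + 4 + 6 + 1 + 10 + 6 + 8 + 8 + 4 + 1 + 8 + 7 + 1 + 7 = 92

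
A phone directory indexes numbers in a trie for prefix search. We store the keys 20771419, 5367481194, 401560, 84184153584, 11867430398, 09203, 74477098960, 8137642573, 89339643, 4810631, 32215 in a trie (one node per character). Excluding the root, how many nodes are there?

89

Insert word by word; a character creates a node only if that edge doesn't already exist:
  "20771419" → 8 new (2, 0, 7, 7, 1, 4, 1, 9)
  "5367481194" → 10 new (5, 3, 6, 7, 4, 8, 1, 1, 9, 4)
  "401560" → 6 new (4, 0, 1, 5, 6, 0)
  "84184153584" → 11 new (8, 4, 1, 8, 4, 1, 5, 3, 5, 8, 4)
  "11867430398" → 11 new (1, 1, 8, 6, 7, 4, 3, 0, 3, 9, 8)
  "09203" → 5 new (0, 9, 2, 0, 3)
  "74477098960" → 11 new (7, 4, 4, 7, 7, 0, 9, 8, 9, 6, 0)
  "8137642573" → prefix "8" already present; 9 new (1, 3, 7, 6, 4, 2, 5, 7, 3)
  "89339643" → prefix "8" already present; 7 new (9, 3, 3, 9, 6, 4, 3)
  "4810631" → prefix "4" already present; 6 new (8, 1, 0, 6, 3, 1)
  "32215" → 5 new (3, 2, 2, 1, 5)
Total nodes = 8 + 10 + 6 + 11 + 11 + 5 + 11 + 9 + 7 + 6 + 5 = 89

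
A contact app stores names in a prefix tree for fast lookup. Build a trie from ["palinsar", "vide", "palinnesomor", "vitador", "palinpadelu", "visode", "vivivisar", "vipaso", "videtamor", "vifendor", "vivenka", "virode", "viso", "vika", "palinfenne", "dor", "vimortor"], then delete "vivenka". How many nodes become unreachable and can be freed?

Walk "vivenka" from the leaf back toward the root, removing each node that no remaining word uses.
The suffix "enka" (4 nodes) is used only by "vivenka"; the node for "viv" still has the child "i", so pruning stops there.
Nodes removed: 4

4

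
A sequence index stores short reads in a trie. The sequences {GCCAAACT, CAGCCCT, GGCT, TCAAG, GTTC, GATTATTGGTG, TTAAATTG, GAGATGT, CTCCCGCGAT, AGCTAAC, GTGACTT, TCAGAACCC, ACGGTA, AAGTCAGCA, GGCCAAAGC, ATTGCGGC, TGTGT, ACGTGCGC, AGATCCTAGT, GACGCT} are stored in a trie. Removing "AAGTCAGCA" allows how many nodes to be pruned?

Walk "AAGTCAGCA" from the leaf back toward the root, removing each node that no remaining word uses.
The suffix "AGTCAGCA" (8 nodes) is used only by "AAGTCAGCA"; the node for "A" still has the child "G", so pruning stops there.
Nodes removed: 8

8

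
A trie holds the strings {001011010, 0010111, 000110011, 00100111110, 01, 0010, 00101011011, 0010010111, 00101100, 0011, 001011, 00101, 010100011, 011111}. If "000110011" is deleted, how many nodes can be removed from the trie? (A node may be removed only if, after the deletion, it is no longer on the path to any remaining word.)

7

A node on "000110011"'s path can go only if nothing else ends at it or branches off below it.
The suffix "0110011" (7 nodes) is used only by "000110011"; the node for "00" still has the child "1", so pruning stops there.
Nodes removed: 7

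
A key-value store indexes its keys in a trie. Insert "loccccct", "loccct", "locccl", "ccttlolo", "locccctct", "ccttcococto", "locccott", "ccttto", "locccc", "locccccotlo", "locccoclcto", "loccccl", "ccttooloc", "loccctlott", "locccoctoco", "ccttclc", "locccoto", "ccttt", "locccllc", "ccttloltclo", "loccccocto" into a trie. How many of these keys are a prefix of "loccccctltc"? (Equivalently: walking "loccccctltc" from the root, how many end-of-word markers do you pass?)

Walk "loccccctltc" from the root; an end-of-word marker is hit whenever a stored word is a prefix of "loccccctltc".
Prefixes of the query that are stored words: "locccc", "loccccct"
Count: 2

2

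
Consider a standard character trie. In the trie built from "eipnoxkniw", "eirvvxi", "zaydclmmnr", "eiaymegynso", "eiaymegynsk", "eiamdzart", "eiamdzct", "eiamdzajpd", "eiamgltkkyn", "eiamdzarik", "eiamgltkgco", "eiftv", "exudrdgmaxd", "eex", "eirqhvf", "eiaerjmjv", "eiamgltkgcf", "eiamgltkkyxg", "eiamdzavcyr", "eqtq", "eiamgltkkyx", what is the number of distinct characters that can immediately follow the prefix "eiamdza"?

The children of the "eiamdza" node are the distinct next characters among strings starting with "eiamdza".
Distinct next characters after "eiamdza": j, r, v.
That node has 3 child edges.

3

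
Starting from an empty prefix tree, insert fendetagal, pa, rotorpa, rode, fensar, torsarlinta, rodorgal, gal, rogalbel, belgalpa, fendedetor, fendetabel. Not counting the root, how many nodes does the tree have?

For each word, the new-node count is its length minus the longest prefix already in the trie:
  "fendetagal" → 10 new (f, e, n, d, e, t, a, g, a, l)
  "pa" → 2 new (p, a)
  "rotorpa" → 7 new (r, o, t, o, r, p, a)
  "rode" → prefix "ro" already present; 2 new (d, e)
  "fensar" → prefix "fen" already present; 3 new (s, a, r)
  "torsarlinta" → 11 new (t, o, r, s, a, r, l, i, n, t, a)
  "rodorgal" → prefix "rod" already present; 5 new (o, r, g, a, l)
  "gal" → 3 new (g, a, l)
  "rogalbel" → prefix "ro" already present; 6 new (g, a, l, b, e, l)
  "belgalpa" → 8 new (b, e, l, g, a, l, p, a)
  "fendedetor" → prefix "fende" already present; 5 new (d, e, t, o, r)
  "fendetabel" → prefix "fendeta" already present; 3 new (b, e, l)
Total nodes = 10 + 2 + 7 + 2 + 3 + 11 + 5 + 3 + 6 + 8 + 5 + 3 = 65

65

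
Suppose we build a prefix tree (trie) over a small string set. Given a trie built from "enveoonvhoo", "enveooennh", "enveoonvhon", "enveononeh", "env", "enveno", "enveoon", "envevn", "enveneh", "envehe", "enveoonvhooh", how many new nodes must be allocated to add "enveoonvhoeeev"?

4

The longest prefix of "enveoonvhoeeev" already in the trie is "enveoonvho" (length 10).
Each of the 4 remaining characters creates one node.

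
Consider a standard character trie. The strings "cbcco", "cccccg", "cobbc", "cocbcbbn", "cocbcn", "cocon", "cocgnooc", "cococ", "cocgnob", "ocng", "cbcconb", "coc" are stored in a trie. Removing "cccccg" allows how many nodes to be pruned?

5

After clearing the end-marker at "cccccg", prune upward until reaching a node still needed by another word.
The suffix "ccccg" (5 nodes) is used only by "cccccg"; the node for "c" still has the child "b", so pruning stops there.
Nodes removed: 5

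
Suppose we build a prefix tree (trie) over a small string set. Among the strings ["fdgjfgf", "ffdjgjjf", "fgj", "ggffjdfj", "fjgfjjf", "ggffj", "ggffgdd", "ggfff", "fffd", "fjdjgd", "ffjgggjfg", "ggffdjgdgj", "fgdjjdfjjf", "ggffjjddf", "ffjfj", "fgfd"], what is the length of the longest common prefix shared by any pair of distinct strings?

5

Equivalently: take the maximum, over all pairs, of their longest common prefix length.
e.g. "ggffj" and "ggffjdfj" share the prefix "ggffj" of length 5; no pair shares a longer one.
Longest shared-prefix length: 5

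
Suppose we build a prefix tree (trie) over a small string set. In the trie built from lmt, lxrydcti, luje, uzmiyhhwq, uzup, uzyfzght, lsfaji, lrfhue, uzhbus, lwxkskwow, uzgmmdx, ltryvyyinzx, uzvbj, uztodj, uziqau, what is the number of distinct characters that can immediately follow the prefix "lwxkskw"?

1

Walk "lwxkskw" from the root, arriving at one node.
Characters that immediately follow "lwxkskw" among the stored strings: {o}.
That node has 1 child edge.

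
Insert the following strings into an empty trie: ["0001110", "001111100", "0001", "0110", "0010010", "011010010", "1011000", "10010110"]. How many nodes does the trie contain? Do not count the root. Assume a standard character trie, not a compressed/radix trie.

39

Trie structure (* marks end of a word):
(root)
├─ 0
│  ├─ 0
│  │  ├─ 0
│  │  │  └─ 1 *
│  │  │     └─ 1
│  │  │        └─ 1
│  │  │           └─ 0 *
│  │  └─ 1
│  │     ├─ 0
│  │     │  └─ 0
│  │     │     └─ 1
│  │     │        └─ 0 *
│  │     └─ 1
│  │        └─ 1
│  │           └─ 1
│  │              └─ 1
│  │                 └─ 0
│  │                    └─ 0 *
│  └─ 1
│     └─ 1
│        └─ 0 *
│           └─ 1
│              └─ 0
│                 └─ 0
│                    └─ 1
│                       └─ 0 *
└─ 1
   └─ 0
      ├─ 0
      │  └─ 1
      │     └─ 0
      │        └─ 1
      │           └─ 1
      │              └─ 0 *
      └─ 1
         └─ 1
            └─ 0
               └─ 0
                  └─ 0 *
Counting every labelled node above: 39.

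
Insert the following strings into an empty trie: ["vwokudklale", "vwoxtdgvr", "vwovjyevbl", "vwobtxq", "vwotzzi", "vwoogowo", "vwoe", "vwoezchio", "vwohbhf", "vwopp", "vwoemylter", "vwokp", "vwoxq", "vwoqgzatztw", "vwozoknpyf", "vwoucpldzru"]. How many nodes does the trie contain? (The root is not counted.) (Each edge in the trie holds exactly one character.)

80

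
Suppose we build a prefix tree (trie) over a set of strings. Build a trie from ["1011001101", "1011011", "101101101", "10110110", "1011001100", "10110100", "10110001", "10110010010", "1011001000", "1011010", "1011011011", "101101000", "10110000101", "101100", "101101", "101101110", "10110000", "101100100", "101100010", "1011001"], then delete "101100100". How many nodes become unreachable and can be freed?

After clearing the end-marker at "101100100", prune upward until reaching a node still needed by another word.
Every node on "101100100" is still needed (e.g. by "10110010010"), so nothing is freed.
Nodes removed: 0

0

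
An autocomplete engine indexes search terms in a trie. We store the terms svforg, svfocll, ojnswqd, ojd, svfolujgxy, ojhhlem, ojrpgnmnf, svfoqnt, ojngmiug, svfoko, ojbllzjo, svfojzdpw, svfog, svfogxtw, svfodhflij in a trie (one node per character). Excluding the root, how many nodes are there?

For each word, the new-node count is its length minus the longest prefix already in the trie:
  "svforg" → 6 new (s, v, f, o, r, g)
  "svfocll" → prefix "svfo" already present; 3 new (c, l, l)
  "ojnswqd" → 7 new (o, j, n, s, w, q, d)
  "ojd" → prefix "oj" already present; 1 new (d)
  "svfolujgxy" → prefix "svfo" already present; 6 new (l, u, j, g, x, y)
  "ojhhlem" → prefix "oj" already present; 5 new (h, h, l, e, m)
  "ojrpgnmnf" → prefix "oj" already present; 7 new (r, p, g, n, m, n, f)
  "svfoqnt" → prefix "svfo" already present; 3 new (q, n, t)
  "ojngmiug" → prefix "ojn" already present; 5 new (g, m, i, u, g)
  "svfoko" → prefix "svfo" already present; 2 new (k, o)
  "ojbllzjo" → prefix "oj" already present; 6 new (b, l, l, z, j, o)
  "svfojzdpw" → prefix "svfo" already present; 5 new (j, z, d, p, w)
  "svfog" → prefix "svfo" already present; 1 new (g)
  "svfogxtw" → prefix "svfog" already present; 3 new (x, t, w)
  "svfodhflij" → prefix "svfo" already present; 6 new (d, h, f, l, i, j)
Total nodes = 6 + 3 + 7 + 1 + 6 + 5 + 7 + 3 + 5 + 2 + 6 + 5 + 1 + 3 + 6 = 66

66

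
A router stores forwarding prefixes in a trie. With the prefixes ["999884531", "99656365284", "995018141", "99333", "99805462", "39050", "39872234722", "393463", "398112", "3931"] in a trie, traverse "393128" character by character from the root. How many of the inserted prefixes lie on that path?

1

Traverse "393128" character by character; count nodes along the way that are marked as word ends.
Prefixes of the query that are stored words: "3931"
Count: 1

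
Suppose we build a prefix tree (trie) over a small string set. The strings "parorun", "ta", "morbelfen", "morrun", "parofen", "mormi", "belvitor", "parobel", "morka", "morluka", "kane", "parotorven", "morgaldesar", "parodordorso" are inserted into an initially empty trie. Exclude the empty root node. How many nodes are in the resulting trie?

For each word, the new-node count is its length minus the longest prefix already in the trie:
  "parorun" → 7 new (p, a, r, o, r, u, n)
  "ta" → 2 new (t, a)
  "morbelfen" → 9 new (m, o, r, b, e, l, f, e, n)
  "morrun" → prefix "mor" already present; 3 new (r, u, n)
  "parofen" → prefix "paro" already present; 3 new (f, e, n)
  "mormi" → prefix "mor" already present; 2 new (m, i)
  "belvitor" → 8 new (b, e, l, v, i, t, o, r)
  "parobel" → prefix "paro" already present; 3 new (b, e, l)
  "morka" → prefix "mor" already present; 2 new (k, a)
  "morluka" → prefix "mor" already present; 4 new (l, u, k, a)
  "kane" → 4 new (k, a, n, e)
  "parotorven" → prefix "paro" already present; 6 new (t, o, r, v, e, n)
  "morgaldesar" → prefix "mor" already present; 8 new (g, a, l, d, e, s, a, r)
  "parodordorso" → prefix "paro" already present; 8 new (d, o, r, d, o, r, s, o)
Total nodes = 7 + 2 + 9 + 3 + 3 + 2 + 8 + 3 + 2 + 4 + 4 + 6 + 8 + 8 = 69

69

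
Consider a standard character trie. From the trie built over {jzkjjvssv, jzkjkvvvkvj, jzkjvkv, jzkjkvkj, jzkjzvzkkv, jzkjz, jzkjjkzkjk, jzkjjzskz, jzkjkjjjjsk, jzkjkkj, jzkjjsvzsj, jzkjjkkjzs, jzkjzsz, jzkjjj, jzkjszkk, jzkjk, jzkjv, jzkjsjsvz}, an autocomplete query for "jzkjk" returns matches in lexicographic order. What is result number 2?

Words with prefix "jzkjk", in lexicographic order: "jzkjk", "jzkjkjjjjsk", "jzkjkkj", "jzkjkvkj", "jzkjkvvvkvj"
Position 2: jzkjkjjjjsk

jzkjkjjjjsk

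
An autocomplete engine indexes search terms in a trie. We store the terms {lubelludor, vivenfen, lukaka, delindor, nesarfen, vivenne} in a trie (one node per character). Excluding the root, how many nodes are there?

Trace insertions, counting only characters that open a new branch:
  "lubelludor" → 10 new (l, u, b, e, l, l, u, d, o, r)
  "vivenfen" → 8 new (v, i, v, e, n, f, e, n)
  "lukaka" → prefix "lu" already present; 4 new (k, a, k, a)
  "delindor" → 8 new (d, e, l, i, n, d, o, r)
  "nesarfen" → 8 new (n, e, s, a, r, f, e, n)
  "vivenne" → prefix "viven" already present; 2 new (n, e)
Total nodes = 10 + 8 + 4 + 8 + 8 + 2 = 40

40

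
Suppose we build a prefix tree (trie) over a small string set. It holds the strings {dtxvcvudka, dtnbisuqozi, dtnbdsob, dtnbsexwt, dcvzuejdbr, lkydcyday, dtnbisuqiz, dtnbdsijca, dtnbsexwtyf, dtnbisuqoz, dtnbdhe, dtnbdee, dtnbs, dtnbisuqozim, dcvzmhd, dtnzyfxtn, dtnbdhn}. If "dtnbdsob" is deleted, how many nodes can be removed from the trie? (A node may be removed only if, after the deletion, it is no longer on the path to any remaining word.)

2

A node on "dtnbdsob"'s path can go only if nothing else ends at it or branches off below it.
The suffix "ob" (2 nodes) is used only by "dtnbdsob"; the node for "dtnbds" still has the child "i", so pruning stops there.
Nodes removed: 2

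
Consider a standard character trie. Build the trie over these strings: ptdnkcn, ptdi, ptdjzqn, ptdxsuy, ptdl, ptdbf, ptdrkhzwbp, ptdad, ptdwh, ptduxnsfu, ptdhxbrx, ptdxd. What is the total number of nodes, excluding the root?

42

Insert word by word; a character creates a node only if that edge doesn't already exist:
  "ptdnkcn" → 7 new (p, t, d, n, k, c, n)
  "ptdi" → prefix "ptd" already present; 1 new (i)
  "ptdjzqn" → prefix "ptd" already present; 4 new (j, z, q, n)
  "ptdxsuy" → prefix "ptd" already present; 4 new (x, s, u, y)
  "ptdl" → prefix "ptd" already present; 1 new (l)
  "ptdbf" → prefix "ptd" already present; 2 new (b, f)
  "ptdrkhzwbp" → prefix "ptd" already present; 7 new (r, k, h, z, w, b, p)
  "ptdad" → prefix "ptd" already present; 2 new (a, d)
  "ptdwh" → prefix "ptd" already present; 2 new (w, h)
  "ptduxnsfu" → prefix "ptd" already present; 6 new (u, x, n, s, f, u)
  "ptdhxbrx" → prefix "ptd" already present; 5 new (h, x, b, r, x)
  "ptdxd" → prefix "ptdx" already present; 1 new (d)
Total nodes = 7 + 1 + 4 + 4 + 1 + 2 + 7 + 2 + 2 + 6 + 5 + 1 = 42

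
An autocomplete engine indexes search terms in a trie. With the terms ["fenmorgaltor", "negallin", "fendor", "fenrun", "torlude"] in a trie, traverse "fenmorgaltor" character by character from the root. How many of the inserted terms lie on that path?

1

Walk "fenmorgaltor" from the root; an end-of-word marker is hit whenever a stored word is a prefix of "fenmorgaltor".
Prefixes of the query that are stored words: "fenmorgaltor"
Count: 1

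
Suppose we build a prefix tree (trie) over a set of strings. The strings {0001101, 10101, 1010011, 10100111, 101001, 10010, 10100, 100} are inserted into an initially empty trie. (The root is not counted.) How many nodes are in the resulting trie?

19

Trace insertions, counting only characters that open a new branch:
  "0001101" → 7 new (0, 0, 0, 1, 1, 0, 1)
  "10101" → 5 new (1, 0, 1, 0, 1)
  "1010011" → prefix "1010" already present; 3 new (0, 1, 1)
  "10100111" → prefix "1010011" already present; 1 new (1)
  "101001" → prefix "101001" already present; 0 new (none)
  "10010" → prefix "10" already present; 3 new (0, 1, 0)
  "10100" → prefix "10100" already present; 0 new (none)
  "100" → prefix "100" already present; 0 new (none)
Total nodes = 7 + 5 + 3 + 1 + 0 + 3 + 0 + 0 = 19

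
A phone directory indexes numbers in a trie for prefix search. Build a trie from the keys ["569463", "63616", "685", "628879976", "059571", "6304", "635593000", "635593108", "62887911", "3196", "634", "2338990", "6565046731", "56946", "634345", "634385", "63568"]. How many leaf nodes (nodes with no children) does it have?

15

A leaf is a node with no children — equivalently, the end of a word that is not a proper prefix of any other stored word.
Those words: "059571", "2338990", "3196", "569463", "62887911", "628879976", "6304", "634345", "634385", "635593000", "635593108", "63568", "63616", "6565046731", "685"
Leaf count: 15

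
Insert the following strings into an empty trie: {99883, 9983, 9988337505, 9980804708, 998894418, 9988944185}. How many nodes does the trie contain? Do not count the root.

24

Trace insertions, counting only characters that open a new branch:
  "99883" → 5 new (9, 9, 8, 8, 3)
  "9983" → prefix "998" already present; 1 new (3)
  "9988337505" → prefix "99883" already present; 5 new (3, 7, 5, 0, 5)
  "9980804708" → prefix "998" already present; 7 new (0, 8, 0, 4, 7, 0, 8)
  "998894418" → prefix "9988" already present; 5 new (9, 4, 4, 1, 8)
  "9988944185" → prefix "998894418" already present; 1 new (5)
Total nodes = 5 + 1 + 5 + 7 + 5 + 1 = 24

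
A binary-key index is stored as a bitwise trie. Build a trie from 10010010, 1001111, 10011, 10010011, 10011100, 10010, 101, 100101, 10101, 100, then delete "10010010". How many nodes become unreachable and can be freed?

Walk "10010010" from the leaf back toward the root, removing each node that no remaining word uses.
The suffix "0" (1 node) is used only by "10010010"; the node for "1001001" still has the child "1", so pruning stops there.
Nodes removed: 1

1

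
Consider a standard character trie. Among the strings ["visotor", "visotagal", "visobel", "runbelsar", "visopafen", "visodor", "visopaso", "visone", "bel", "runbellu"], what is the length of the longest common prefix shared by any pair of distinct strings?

6

Look for the deepest trie node that still has at least two words in its subtree.
"runbellu" and "runbelsar" agree on "runbel" (6 characters) before diverging; nothing deeper is shared.
Longest shared-prefix length: 6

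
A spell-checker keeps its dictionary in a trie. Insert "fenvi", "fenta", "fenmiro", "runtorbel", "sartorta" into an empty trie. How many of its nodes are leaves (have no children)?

5

Leaves are exactly the stored words that no other stored word extends.
Those words: "fenmiro", "fenta", "fenvi", "runtorbel", "sartorta"
Leaf count: 5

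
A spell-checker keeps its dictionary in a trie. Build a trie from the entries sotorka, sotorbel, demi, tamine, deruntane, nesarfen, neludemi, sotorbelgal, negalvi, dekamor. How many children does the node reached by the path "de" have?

3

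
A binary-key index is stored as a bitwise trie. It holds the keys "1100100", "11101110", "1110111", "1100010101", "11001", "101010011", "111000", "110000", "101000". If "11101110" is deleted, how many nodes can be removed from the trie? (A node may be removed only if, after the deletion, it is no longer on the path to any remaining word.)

1

A node on "11101110"'s path can go only if nothing else ends at it or branches off below it.
The suffix "0" (1 node) is used only by "11101110"; "1110111" is itself a stored word, so pruning stops there.
Nodes removed: 1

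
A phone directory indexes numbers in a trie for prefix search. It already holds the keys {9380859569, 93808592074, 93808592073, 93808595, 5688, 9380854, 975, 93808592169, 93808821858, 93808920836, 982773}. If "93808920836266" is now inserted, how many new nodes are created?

"93808920836" is already a path in the trie; the remaining "266" must be added.
So 14 − 11 = 3 new nodes.

3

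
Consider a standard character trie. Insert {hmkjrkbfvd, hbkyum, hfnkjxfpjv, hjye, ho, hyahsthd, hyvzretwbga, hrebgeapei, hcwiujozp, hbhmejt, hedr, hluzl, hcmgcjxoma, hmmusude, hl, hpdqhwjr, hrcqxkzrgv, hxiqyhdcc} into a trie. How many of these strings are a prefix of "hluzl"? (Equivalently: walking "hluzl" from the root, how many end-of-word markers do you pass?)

Traverse "hluzl" character by character; count nodes along the way that are marked as word ends.
Prefixes of the query that are stored words: "hl", "hluzl"
Count: 2

2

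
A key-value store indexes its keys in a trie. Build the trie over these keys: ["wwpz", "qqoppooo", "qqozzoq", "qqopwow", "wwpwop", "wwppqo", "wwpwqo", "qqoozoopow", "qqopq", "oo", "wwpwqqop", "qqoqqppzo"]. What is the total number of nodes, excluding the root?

46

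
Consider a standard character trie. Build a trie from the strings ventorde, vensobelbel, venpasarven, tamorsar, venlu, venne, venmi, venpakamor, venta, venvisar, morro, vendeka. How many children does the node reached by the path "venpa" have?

2

Walk "venpa" from the root, arriving at one node.
Distinct next characters after "venpa": k, s.
That node has 2 child edges.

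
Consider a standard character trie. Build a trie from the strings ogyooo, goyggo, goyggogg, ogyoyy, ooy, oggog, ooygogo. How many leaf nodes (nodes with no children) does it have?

A leaf is a node with no children — equivalently, the end of a word that is not a proper prefix of any other stored word.
Those words: "goyggogg", "oggog", "ogyooo", "ogyoyy", "ooygogo"
Leaf count: 5

5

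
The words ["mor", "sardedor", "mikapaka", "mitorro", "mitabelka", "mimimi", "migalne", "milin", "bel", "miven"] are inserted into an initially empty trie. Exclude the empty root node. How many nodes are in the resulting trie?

47

Insert word by word; a character creates a node only if that edge doesn't already exist:
  "mor" → 3 new (m, o, r)
  "sardedor" → 8 new (s, a, r, d, e, d, o, r)
  "mikapaka" → prefix "m" already present; 7 new (i, k, a, p, a, k, a)
  "mitorro" → prefix "mi" already present; 5 new (t, o, r, r, o)
  "mitabelka" → prefix "mit" already present; 6 new (a, b, e, l, k, a)
  "mimimi" → prefix "mi" already present; 4 new (m, i, m, i)
  "migalne" → prefix "mi" already present; 5 new (g, a, l, n, e)
  "milin" → prefix "mi" already present; 3 new (l, i, n)
  "bel" → 3 new (b, e, l)
  "miven" → prefix "mi" already present; 3 new (v, e, n)
Total nodes = 3 + 8 + 7 + 5 + 6 + 4 + 5 + 3 + 3 + 3 = 47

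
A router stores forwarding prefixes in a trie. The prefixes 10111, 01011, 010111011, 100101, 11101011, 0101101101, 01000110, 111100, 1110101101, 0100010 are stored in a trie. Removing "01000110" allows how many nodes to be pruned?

Walk "01000110" from the leaf back toward the root, removing each node that no remaining word uses.
The suffix "10" (2 nodes) is used only by "01000110"; the node for "010001" still has the child "0", so pruning stops there.
Nodes removed: 2

2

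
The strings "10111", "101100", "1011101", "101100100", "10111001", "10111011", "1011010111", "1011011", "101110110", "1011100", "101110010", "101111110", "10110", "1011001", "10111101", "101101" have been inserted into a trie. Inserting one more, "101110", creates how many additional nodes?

"101110" is already a full path in the trie; only an end-marker is added.
No new nodes are needed: 0.

0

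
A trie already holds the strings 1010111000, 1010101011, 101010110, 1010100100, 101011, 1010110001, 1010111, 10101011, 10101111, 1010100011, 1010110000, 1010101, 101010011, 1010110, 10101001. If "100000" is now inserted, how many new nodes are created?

4

Walking "100000" from the root, the first 2 characters ("10") follow existing edges; "0" is the first miss.
So 6 − 2 = 4 new nodes.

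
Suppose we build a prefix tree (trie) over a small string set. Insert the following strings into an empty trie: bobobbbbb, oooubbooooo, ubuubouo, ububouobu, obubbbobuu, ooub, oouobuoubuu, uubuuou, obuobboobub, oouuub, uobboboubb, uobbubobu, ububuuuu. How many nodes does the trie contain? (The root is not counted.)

Trace insertions, counting only characters that open a new branch:
  "bobobbbbb" → 9 new (b, o, b, o, b, b, b, b, b)
  "oooubbooooo" → 11 new (o, o, o, u, b, b, o, o, o, o, o)
  "ubuubouo" → 8 new (u, b, u, u, b, o, u, o)
  "ububouobu" → prefix "ubu" already present; 6 new (b, o, u, o, b, u)
  "obubbbobuu" → prefix "o" already present; 9 new (b, u, b, b, b, o, b, u, u)
  "ooub" → prefix "oo" already present; 2 new (u, b)
  "oouobuoubuu" → prefix "oou" already present; 8 new (o, b, u, o, u, b, u, u)
  "uubuuou" → prefix "u" already present; 6 new (u, b, u, u, o, u)
  "obuobboobub" → prefix "obu" already present; 8 new (o, b, b, o, o, b, u, b)
  "oouuub" → prefix "oou" already present; 3 new (u, u, b)
  "uobboboubb" → prefix "u" already present; 9 new (o, b, b, o, b, o, u, b, b)
  "uobbubobu" → prefix "uobb" already present; 5 new (u, b, o, b, u)
  "ububuuuu" → prefix "ubub" already present; 4 new (u, u, u, u)
Total nodes = 9 + 11 + 8 + 6 + 9 + 2 + 8 + 6 + 8 + 3 + 9 + 5 + 4 = 88

88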